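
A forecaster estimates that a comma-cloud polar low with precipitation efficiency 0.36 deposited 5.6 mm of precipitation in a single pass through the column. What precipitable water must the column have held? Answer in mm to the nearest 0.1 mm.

PW ≈ 15.6 mm

PW = precipitation / ε = 5.6 / 0.36 = 15.6 mm.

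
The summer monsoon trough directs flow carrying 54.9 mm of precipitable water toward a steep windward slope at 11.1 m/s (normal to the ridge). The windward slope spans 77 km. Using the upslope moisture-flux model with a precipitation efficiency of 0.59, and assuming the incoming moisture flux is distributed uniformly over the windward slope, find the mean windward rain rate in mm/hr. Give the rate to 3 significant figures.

Incoming column moisture flux per unit ridge length: F = V × PW = 11.1 × 54.9 = 609.39 mm·m/s.
Spread over the 77 km slope with efficiency ε = 0.59: R = ε·F/W = 0.59 × 609.39 / 77000 m = 4.669e-03 mm/s.
R = 4.669e-03 × 3600 = 16.8 mm/hr.

R ≈ 16.8 mm/hr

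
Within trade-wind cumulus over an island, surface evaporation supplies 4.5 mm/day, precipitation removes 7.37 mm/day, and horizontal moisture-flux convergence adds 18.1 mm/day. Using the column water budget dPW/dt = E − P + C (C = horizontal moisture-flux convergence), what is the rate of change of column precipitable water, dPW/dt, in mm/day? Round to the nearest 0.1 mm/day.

dPW/dt ≈ 15.2 mm/day

dPW/dt = E − P + C = 4.5 − 7.37 + (18.1) = 15.2 mm/day.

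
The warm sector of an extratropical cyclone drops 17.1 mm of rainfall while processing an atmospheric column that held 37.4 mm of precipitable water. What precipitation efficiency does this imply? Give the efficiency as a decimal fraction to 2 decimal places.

ε ≈ 0.46

ε = rainfall / PW = 17.1 / 37.4 = 0.46.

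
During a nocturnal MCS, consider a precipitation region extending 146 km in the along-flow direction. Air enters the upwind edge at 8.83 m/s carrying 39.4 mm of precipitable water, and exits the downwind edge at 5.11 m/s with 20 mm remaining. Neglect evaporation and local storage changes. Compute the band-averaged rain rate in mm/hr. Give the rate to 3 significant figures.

Column moisture flux per unit crosswind length is F = V × PW.
Inflow: F_in = 8.83 × 39.4 = 347.902 mm·m/s
Outflow: F_out = 5.11 × 20 = 102.2 mm·m/s
Steady-state rate R = (F_in − F_out)/L = (347.902 − 102.2) / 146000 m = 1.683e-03 mm/s.
R = 1.683e-03 × 3600 = 6.06 mm/hr.

R ≈ 6.06 mm/hr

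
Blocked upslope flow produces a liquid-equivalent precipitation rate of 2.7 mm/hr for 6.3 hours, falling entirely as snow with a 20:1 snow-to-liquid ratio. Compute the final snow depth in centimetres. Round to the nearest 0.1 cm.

Liquid-equivalent depth = 2.7 × 6.3 = 17.01 mm.
Snow depth = 17.01 mm × 20 = 340.2 mm = 34.0 cm.

snow depth ≈ 34.0 cm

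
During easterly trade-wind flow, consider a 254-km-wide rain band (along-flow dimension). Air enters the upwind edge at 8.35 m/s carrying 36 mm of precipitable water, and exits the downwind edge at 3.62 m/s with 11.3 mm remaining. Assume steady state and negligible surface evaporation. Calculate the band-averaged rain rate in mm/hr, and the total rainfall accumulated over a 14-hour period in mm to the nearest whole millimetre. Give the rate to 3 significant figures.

Column moisture flux per unit crosswind length is F = V × PW.
Inflow: F_in = 8.35 × 36 = 300.6 mm·m/s
Outflow: F_out = 3.62 × 11.3 = 40.906 mm·m/s
Steady-state rate R = (F_in − F_out)/L = (300.6 − 40.906) / 254000 m = 1.022e-03 mm/s.
R = 1.022e-03 × 3600 = 3.68 mm/hr.
Over 14 h: total = 3.68 × 14 = 51.52 ≈ 52 mm.

R ≈ 3.68 mm/hr; total ≈ 52 mm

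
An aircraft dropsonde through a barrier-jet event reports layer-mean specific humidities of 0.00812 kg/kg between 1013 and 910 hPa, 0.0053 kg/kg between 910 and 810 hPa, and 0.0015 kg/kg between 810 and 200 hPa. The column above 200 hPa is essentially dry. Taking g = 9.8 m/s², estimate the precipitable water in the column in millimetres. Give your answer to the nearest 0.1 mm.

PW ≈ 23.3 mm

Precipitable water is the column-integrated vapour mass per unit area: PW = (1/g) Σ q̄ Δp, with q in kg/kg and Δp in Pa (1 kg/m² of water = 1 mm).
Layer 1013–910 hPa: Δp = 103 hPa = 10300 Pa, q̄ = 0.00812 kg/kg → 0.00812 × 10300 / 9.8 = 8.53 mm
Layer 910–810 hPa: Δp = 100 hPa = 10000 Pa, q̄ = 0.0053 kg/kg → 0.0053 × 10000 / 9.8 = 5.41 mm
Layer 810–200 hPa: Δp = 610 hPa = 61000 Pa, q̄ = 0.0015 kg/kg → 0.0015 × 61000 / 9.8 = 9.34 mm
PW = 8.53 + 5.41 + 9.34 = 23.28 ≈ 23.3 mm.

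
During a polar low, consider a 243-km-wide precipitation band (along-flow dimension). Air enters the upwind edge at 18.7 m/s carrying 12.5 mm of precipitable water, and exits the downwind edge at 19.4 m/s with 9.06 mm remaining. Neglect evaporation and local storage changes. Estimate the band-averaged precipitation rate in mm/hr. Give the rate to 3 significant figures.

Column moisture flux per unit crosswind length is F = V × PW.
Inflow: F_in = 18.7 × 12.5 = 233.75 mm·m/s
Outflow: F_out = 19.4 × 9.06 = 175.764 mm·m/s
Steady-state rate R = (F_in − F_out)/L = (233.75 − 175.764) / 243000 m = 2.386e-04 mm/s.
R = 2.386e-04 × 3600 = 0.859 mm/hr.

R ≈ 0.859 mm/hr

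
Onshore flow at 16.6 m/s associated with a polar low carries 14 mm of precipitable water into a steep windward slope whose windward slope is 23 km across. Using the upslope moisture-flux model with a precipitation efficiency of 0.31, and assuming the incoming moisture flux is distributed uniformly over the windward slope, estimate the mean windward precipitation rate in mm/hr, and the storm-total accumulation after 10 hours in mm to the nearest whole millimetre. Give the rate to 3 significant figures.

Incoming column moisture flux per unit ridge length: F = V × PW = 16.6 × 14 = 232.4 mm·m/s.
Spread over the 23 km slope with efficiency ε = 0.31: R = ε·F/W = 0.31 × 232.4 / 23000 m = 3.132e-03 mm/s.
R = 3.132e-03 × 3600 = 11.3 mm/hr.
Over 10 h: total = 11.3 × 10 = 113 mm.

R ≈ 11.3 mm/hr; total ≈ 113 mm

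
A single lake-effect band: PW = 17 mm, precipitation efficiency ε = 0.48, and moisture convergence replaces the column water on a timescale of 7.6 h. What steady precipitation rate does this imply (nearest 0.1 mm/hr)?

R ≈ 1.1 mm/hr

Each overturning extracts ε × PW = 0.48 × 17 = 8.16 mm.
Rate = ε·PW / τ = 8.16 / 7.6 h = 1.1 mm/hr.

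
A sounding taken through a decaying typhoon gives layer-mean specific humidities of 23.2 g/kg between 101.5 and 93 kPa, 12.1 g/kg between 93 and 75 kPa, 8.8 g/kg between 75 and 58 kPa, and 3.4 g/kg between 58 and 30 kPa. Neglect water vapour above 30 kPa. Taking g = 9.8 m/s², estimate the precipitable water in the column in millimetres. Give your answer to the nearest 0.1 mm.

PW ≈ 67.3 mm

Precipitable water is the column-integrated vapour mass per unit area: PW = (1/g) Σ q̄ Δp, with q in kg/kg and Δp in Pa (1 kg/m² of water = 1 mm).
Layer 101.5–93 kPa: Δp = 85 hPa = 8500 Pa, q̄ = 0.0232 kg/kg → 0.0232 × 8500 / 9.8 = 20.12 mm
Layer 93–75 kPa: Δp = 180 hPa = 18000 Pa, q̄ = 0.0121 kg/kg → 0.0121 × 18000 / 9.8 = 22.22 mm
Layer 75–58 kPa: Δp = 170 hPa = 17000 Pa, q̄ = 0.0088 kg/kg → 0.0088 × 17000 / 9.8 = 15.27 mm
Layer 58–30 kPa: Δp = 280 hPa = 28000 Pa, q̄ = 0.0034 kg/kg → 0.0034 × 28000 / 9.8 = 9.71 mm
PW = 20.12 + 22.22 + 15.27 + 9.71 = 67.32 ≈ 67.3 mm.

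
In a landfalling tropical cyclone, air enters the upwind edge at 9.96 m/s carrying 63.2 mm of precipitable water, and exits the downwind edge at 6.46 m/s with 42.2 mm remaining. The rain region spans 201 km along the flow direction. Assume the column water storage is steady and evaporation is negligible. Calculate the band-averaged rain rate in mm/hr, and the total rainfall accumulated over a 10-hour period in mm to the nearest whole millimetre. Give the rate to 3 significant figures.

Column moisture flux per unit crosswind length is F = V × PW.
Inflow: F_in = 9.96 × 63.2 = 629.472 mm·m/s
Outflow: F_out = 6.46 × 42.2 = 272.612 mm·m/s
Steady-state rate R = (F_in − F_out)/L = (629.472 − 272.612) / 201000 m = 1.775e-03 mm/s.
R = 1.775e-03 × 3600 = 6.39 mm/hr.
Over 10 h: total = 6.39 × 10 = 63.9 ≈ 64 mm.

R ≈ 6.39 mm/hr; total ≈ 64 mm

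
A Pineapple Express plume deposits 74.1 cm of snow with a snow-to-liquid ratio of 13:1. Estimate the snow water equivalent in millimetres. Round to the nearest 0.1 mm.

SWE = snow depth / ratio = 74.1 cm / 13 = 5.700 cm = 57.0 mm.

SWE ≈ 57.0 mm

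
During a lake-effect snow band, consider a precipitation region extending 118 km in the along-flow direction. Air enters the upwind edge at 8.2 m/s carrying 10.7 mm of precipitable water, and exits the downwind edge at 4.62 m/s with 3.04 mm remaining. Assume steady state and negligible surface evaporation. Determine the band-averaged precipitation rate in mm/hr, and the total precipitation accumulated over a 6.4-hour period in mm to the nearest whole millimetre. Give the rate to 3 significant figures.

R ≈ 2.25 mm/hr; total ≈ 14 mm

Column moisture flux per unit crosswind length is F = V × PW.
Inflow: F_in = 8.2 × 10.7 = 87.74 mm·m/s
Outflow: F_out = 4.62 × 3.04 = 14.0448 mm·m/s
Steady-state rate R = (F_in − F_out)/L = (87.74 − 14.0448) / 118000 m = 6.245e-04 mm/s.
R = 6.245e-04 × 3600 = 2.25 mm/hr.
Over 6.4 h: total = 2.25 × 6.4 = 14.4 ≈ 14 mm.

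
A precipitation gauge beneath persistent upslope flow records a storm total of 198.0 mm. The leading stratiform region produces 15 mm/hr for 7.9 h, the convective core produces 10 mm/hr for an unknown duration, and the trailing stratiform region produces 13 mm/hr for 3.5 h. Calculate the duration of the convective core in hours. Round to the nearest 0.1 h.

duration ≈ 3.4 h

Known phases: 15 × 7.9 + 13 × 3.5 = 118.5 + 45.5 = 164 mm.
Remaining depth = 198.0 − 164 = 34 mm.
Duration = 34 / 10 = 3.4 h.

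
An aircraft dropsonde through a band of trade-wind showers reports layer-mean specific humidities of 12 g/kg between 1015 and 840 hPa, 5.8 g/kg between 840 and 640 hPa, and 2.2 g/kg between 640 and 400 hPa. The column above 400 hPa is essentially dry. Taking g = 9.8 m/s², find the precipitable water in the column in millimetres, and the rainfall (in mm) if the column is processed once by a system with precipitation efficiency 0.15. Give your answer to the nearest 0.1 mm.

PW ≈ 38.7 mm; rainfall ≈ 5.8 mm

Precipitable water is the column-integrated vapour mass per unit area: PW = (1/g) Σ q̄ Δp, with q in kg/kg and Δp in Pa (1 kg/m² of water = 1 mm).
Layer 1015–840 hPa: Δp = 175 hPa = 17500 Pa, q̄ = 0.012 kg/kg → 0.012 × 17500 / 9.8 = 21.43 mm
Layer 840–640 hPa: Δp = 200 hPa = 20000 Pa, q̄ = 0.0058 kg/kg → 0.0058 × 20000 / 9.8 = 11.84 mm
Layer 640–400 hPa: Δp = 240 hPa = 24000 Pa, q̄ = 0.0022 kg/kg → 0.0022 × 24000 / 9.8 = 5.39 mm
PW = 21.43 + 11.84 + 5.39 = 38.66 ≈ 38.7 mm.
Rainfall = ε × PW = 0.15 × 38.7 = 5.8 mm.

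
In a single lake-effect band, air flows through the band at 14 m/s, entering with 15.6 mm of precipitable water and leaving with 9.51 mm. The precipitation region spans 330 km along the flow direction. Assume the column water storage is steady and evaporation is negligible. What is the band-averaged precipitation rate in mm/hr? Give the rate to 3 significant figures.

R ≈ 0.930 mm/hr

Column moisture flux per unit crosswind length is F = V × PW.
Inflow: F_in = 14 × 15.6 = 218.4 mm·m/s
Outflow: F_out = 14 × 9.51 = 133.14 mm·m/s
Steady-state rate R = (F_in − F_out)/L = (218.4 − 133.14) / 330000 m = 2.584e-04 mm/s.
R = 2.584e-04 × 3600 = 0.930 mm/hr.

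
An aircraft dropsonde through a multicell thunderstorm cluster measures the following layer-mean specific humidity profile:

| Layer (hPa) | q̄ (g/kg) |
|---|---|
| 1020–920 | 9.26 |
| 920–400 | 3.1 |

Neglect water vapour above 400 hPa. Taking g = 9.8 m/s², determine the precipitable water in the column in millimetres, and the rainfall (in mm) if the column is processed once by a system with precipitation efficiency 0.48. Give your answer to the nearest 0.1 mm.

PW ≈ 25.9 mm; rainfall ≈ 12.4 mm

Precipitable water is the column-integrated vapour mass per unit area: PW = (1/g) Σ q̄ Δp, with q in kg/kg and Δp in Pa (1 kg/m² of water = 1 mm).
Layer 1020–920 hPa: Δp = 100 hPa = 10000 Pa, q̄ = 0.00926 kg/kg → 0.00926 × 10000 / 9.8 = 9.45 mm
Layer 920–400 hPa: Δp = 520 hPa = 52000 Pa, q̄ = 0.0031 kg/kg → 0.0031 × 52000 / 9.8 = 16.45 mm
PW = 9.45 + 16.45 = 25.90 ≈ 25.9 mm.
Rainfall = ε × PW = 0.48 × 25.9 = 12.4 mm.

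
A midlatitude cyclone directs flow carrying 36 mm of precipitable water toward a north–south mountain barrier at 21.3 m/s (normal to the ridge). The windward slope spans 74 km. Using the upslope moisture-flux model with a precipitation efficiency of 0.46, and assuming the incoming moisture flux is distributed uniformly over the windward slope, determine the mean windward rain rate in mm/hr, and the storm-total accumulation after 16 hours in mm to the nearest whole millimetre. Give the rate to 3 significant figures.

R ≈ 17.2 mm/hr; total ≈ 275 mm

Incoming column moisture flux per unit ridge length: F = V × PW = 21.3 × 36 = 766.8 mm·m/s.
Spread over the 74 km slope with efficiency ε = 0.46: R = ε·F/W = 0.46 × 766.8 / 74000 m = 4.767e-03 mm/s.
R = 4.767e-03 × 3600 = 17.2 mm/hr.
Over 16 h: total = 17.2 × 16 = 275.2 ≈ 275 mm.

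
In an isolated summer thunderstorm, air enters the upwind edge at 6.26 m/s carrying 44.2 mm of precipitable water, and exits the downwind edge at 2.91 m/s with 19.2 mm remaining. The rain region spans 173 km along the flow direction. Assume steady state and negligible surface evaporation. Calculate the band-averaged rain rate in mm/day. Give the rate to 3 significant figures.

R ≈ 110 mm/day

Column moisture flux per unit crosswind length is F = V × PW.
Inflow: F_in = 6.26 × 44.2 = 276.692 mm·m/s
Outflow: F_out = 2.91 × 19.2 = 55.872 mm·m/s
Steady-state rate R = (F_in − F_out)/L = (276.692 − 55.872) / 173000 m = 1.276e-03 mm/s.
R = 1.276e-03 × 3600 × 24 = 110 mm/day.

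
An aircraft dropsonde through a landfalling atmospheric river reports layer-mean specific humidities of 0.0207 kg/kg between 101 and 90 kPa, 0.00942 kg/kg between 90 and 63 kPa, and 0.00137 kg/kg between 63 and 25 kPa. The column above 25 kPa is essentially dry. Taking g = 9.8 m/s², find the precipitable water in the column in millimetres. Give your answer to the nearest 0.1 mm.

PW ≈ 54.5 mm

Precipitable water is the column-integrated vapour mass per unit area: PW = (1/g) Σ q̄ Δp, with q in kg/kg and Δp in Pa (1 kg/m² of water = 1 mm).
Layer 101–90 kPa: Δp = 110 hPa = 11000 Pa, q̄ = 0.0207 kg/kg → 0.0207 × 11000 / 9.8 = 23.23 mm
Layer 90–63 kPa: Δp = 270 hPa = 27000 Pa, q̄ = 0.00942 kg/kg → 0.00942 × 27000 / 9.8 = 25.95 mm
Layer 63–25 kPa: Δp = 380 hPa = 38000 Pa, q̄ = 0.00137 kg/kg → 0.00137 × 38000 / 9.8 = 5.31 mm
PW = 23.23 + 25.95 + 5.31 = 54.49 ≈ 54.5 mm.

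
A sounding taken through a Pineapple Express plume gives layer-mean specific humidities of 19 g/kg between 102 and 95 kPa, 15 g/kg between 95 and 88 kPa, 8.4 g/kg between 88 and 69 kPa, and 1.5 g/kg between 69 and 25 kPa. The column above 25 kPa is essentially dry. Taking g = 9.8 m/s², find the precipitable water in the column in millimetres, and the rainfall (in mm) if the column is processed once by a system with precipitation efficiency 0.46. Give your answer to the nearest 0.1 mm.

Precipitable water is the column-integrated vapour mass per unit area: PW = (1/g) Σ q̄ Δp, with q in kg/kg and Δp in Pa (1 kg/m² of water = 1 mm).
Layer 102–95 kPa: Δp = 70 hPa = 7000 Pa, q̄ = 0.019 kg/kg → 0.019 × 7000 / 9.8 = 13.57 mm
Layer 95–88 kPa: Δp = 70 hPa = 7000 Pa, q̄ = 0.015 kg/kg → 0.015 × 7000 / 9.8 = 10.71 mm
Layer 88–69 kPa: Δp = 190 hPa = 19000 Pa, q̄ = 0.0084 kg/kg → 0.0084 × 19000 / 9.8 = 16.29 mm
Layer 69–25 kPa: Δp = 440 hPa = 44000 Pa, q̄ = 0.0015 kg/kg → 0.0015 × 44000 / 9.8 = 6.73 mm
PW = 13.57 + 10.71 + 16.29 + 6.73 = 47.30 ≈ 47.3 mm.
Rainfall = ε × PW = 0.46 × 47.3 = 21.8 mm.

PW ≈ 47.3 mm; rainfall ≈ 21.8 mm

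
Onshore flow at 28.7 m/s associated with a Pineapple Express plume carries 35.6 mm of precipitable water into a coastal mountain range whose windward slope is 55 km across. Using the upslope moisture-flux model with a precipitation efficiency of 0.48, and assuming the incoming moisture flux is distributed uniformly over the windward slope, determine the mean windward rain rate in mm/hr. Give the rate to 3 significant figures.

R ≈ 32.1 mm/hr

Incoming column moisture flux per unit ridge length: F = V × PW = 28.7 × 35.6 = 1021.72 mm·m/s.
Spread over the 55 km slope with efficiency ε = 0.48: R = ε·F/W = 0.48 × 1021.72 / 55000 m = 8.917e-03 mm/s.
R = 8.917e-03 × 3600 = 32.1 mm/hr.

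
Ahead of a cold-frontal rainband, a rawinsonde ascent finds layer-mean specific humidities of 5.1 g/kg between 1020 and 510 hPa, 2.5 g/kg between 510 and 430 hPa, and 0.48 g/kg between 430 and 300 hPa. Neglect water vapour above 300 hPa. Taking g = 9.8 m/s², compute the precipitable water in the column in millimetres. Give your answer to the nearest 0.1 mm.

PW ≈ 29.2 mm

Precipitable water is the column-integrated vapour mass per unit area: PW = (1/g) Σ q̄ Δp, with q in kg/kg and Δp in Pa (1 kg/m² of water = 1 mm).
Layer 1020–510 hPa: Δp = 510 hPa = 51000 Pa, q̄ = 0.0051 kg/kg → 0.0051 × 51000 / 9.8 = 26.54 mm
Layer 510–430 hPa: Δp = 80 hPa = 8000 Pa, q̄ = 0.0025 kg/kg → 0.0025 × 8000 / 9.8 = 2.04 mm
Layer 430–300 hPa: Δp = 130 hPa = 13000 Pa, q̄ = 0.00048 kg/kg → 0.00048 × 13000 / 9.8 = 0.64 mm
PW = 26.54 + 2.04 + 0.64 = 29.22 ≈ 29.2 mm.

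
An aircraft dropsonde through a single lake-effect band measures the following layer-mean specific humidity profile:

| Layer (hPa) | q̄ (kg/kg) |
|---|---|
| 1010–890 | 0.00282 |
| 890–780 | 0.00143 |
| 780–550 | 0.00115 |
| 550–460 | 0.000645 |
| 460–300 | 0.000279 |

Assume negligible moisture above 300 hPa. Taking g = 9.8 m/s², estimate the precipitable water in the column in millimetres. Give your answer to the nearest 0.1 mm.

Precipitable water is the column-integrated vapour mass per unit area: PW = (1/g) Σ q̄ Δp, with q in kg/kg and Δp in Pa (1 kg/m² of water = 1 mm).
Layer 1010–890 hPa: Δp = 120 hPa = 12000 Pa, q̄ = 0.00282 kg/kg → 0.00282 × 12000 / 9.8 = 3.45 mm
Layer 890–780 hPa: Δp = 110 hPa = 11000 Pa, q̄ = 0.00143 kg/kg → 0.00143 × 11000 / 9.8 = 1.61 mm
Layer 780–550 hPa: Δp = 230 hPa = 23000 Pa, q̄ = 0.00115 kg/kg → 0.00115 × 23000 / 9.8 = 2.70 mm
Layer 550–460 hPa: Δp = 90 hPa = 9000 Pa, q̄ = 0.000645 kg/kg → 0.000645 × 9000 / 9.8 = 0.59 mm
Layer 460–300 hPa: Δp = 160 hPa = 16000 Pa, q̄ = 0.000279 kg/kg → 0.000279 × 16000 / 9.8 = 0.46 mm
PW = 3.45 + 1.61 + 2.70 + 0.59 + 0.46 = 8.81 ≈ 8.8 mm.

PW ≈ 8.8 mm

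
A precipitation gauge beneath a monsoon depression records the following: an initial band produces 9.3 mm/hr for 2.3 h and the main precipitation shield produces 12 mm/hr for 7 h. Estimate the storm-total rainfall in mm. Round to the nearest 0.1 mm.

total ≈ 105.4 mm

Total = Σ Rᵢ Δtᵢ = 9.3 × 2.3 + 12 × 7
      = 21.39 + 84 = 105.4 mm.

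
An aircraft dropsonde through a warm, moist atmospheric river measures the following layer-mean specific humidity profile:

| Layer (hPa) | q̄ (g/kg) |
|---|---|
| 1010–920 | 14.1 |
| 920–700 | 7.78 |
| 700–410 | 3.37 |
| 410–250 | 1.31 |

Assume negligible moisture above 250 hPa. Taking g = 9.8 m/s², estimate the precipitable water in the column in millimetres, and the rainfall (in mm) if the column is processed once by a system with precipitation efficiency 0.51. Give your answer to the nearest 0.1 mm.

PW ≈ 42.5 mm; rainfall ≈ 21.7 mm

Precipitable water is the column-integrated vapour mass per unit area: PW = (1/g) Σ q̄ Δp, with q in kg/kg and Δp in Pa (1 kg/m² of water = 1 mm).
Layer 1010–920 hPa: Δp = 90 hPa = 9000 Pa, q̄ = 0.0141 kg/kg → 0.0141 × 9000 / 9.8 = 12.95 mm
Layer 920–700 hPa: Δp = 220 hPa = 22000 Pa, q̄ = 0.00778 kg/kg → 0.00778 × 22000 / 9.8 = 17.47 mm
Layer 700–410 hPa: Δp = 290 hPa = 29000 Pa, q̄ = 0.00337 kg/kg → 0.00337 × 29000 / 9.8 = 9.97 mm
Layer 410–250 hPa: Δp = 160 hPa = 16000 Pa, q̄ = 0.00131 kg/kg → 0.00131 × 16000 / 9.8 = 2.14 mm
PW = 12.95 + 17.47 + 9.97 + 2.14 = 42.53 ≈ 42.5 mm.
Rainfall = ε × PW = 0.51 × 42.5 = 21.7 mm.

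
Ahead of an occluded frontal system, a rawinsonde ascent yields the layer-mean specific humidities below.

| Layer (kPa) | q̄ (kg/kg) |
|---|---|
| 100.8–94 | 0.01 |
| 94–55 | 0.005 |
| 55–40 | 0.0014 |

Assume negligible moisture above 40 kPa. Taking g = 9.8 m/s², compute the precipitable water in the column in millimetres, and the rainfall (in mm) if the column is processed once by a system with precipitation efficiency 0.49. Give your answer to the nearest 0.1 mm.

PW ≈ 29.0 mm; rainfall ≈ 14.2 mm

Precipitable water is the column-integrated vapour mass per unit area: PW = (1/g) Σ q̄ Δp, with q in kg/kg and Δp in Pa (1 kg/m² of water = 1 mm).
Layer 100.8–94 kPa: Δp = 68 hPa = 6800 Pa, q̄ = 0.01 kg/kg → 0.01 × 6800 / 9.8 = 6.94 mm
Layer 94–55 kPa: Δp = 390 hPa = 39000 Pa, q̄ = 0.005 kg/kg → 0.005 × 39000 / 9.8 = 19.90 mm
Layer 55–40 kPa: Δp = 150 hPa = 15000 Pa, q̄ = 0.0014 kg/kg → 0.0014 × 15000 / 9.8 = 2.14 mm
PW = 6.94 + 19.90 + 2.14 = 28.98 ≈ 29.0 mm.
Rainfall = ε × PW = 0.49 × 29.0 = 14.2 mm.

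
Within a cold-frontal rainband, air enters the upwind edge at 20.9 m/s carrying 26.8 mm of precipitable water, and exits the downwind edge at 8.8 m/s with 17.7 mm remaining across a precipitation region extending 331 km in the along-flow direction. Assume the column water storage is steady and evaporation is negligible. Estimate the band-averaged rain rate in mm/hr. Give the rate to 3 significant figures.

R ≈ 4.40 mm/hr

Column moisture flux per unit crosswind length is F = V × PW.
Inflow: F_in = 20.9 × 26.8 = 560.12 mm·m/s
Outflow: F_out = 8.8 × 17.7 = 155.76 mm·m/s
Steady-state rate R = (F_in − F_out)/L = (560.12 − 155.76) / 331000 m = 1.222e-03 mm/s.
R = 1.222e-03 × 3600 = 4.40 mm/hr.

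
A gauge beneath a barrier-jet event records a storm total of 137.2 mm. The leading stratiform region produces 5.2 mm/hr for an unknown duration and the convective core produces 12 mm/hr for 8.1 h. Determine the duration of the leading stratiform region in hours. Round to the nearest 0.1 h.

Known phases: 12 × 8.1 = 97.2 mm.
Remaining depth = 137.2 − 97.2 = 40 mm.
Duration = 40 / 5.2 = 7.7 h.

duration ≈ 7.7 h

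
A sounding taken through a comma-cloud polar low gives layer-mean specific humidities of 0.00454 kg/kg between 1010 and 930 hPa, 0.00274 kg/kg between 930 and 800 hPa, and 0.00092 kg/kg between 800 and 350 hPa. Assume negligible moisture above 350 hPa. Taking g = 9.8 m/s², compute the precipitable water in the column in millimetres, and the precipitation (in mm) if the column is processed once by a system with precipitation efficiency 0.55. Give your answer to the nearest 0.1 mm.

Precipitable water is the column-integrated vapour mass per unit area: PW = (1/g) Σ q̄ Δp, with q in kg/kg and Δp in Pa (1 kg/m² of water = 1 mm).
Layer 1010–930 hPa: Δp = 80 hPa = 8000 Pa, q̄ = 0.00454 kg/kg → 0.00454 × 8000 / 9.8 = 3.71 mm
Layer 930–800 hPa: Δp = 130 hPa = 13000 Pa, q̄ = 0.00274 kg/kg → 0.00274 × 13000 / 9.8 = 3.63 mm
Layer 800–350 hPa: Δp = 450 hPa = 45000 Pa, q̄ = 0.00092 kg/kg → 0.00092 × 45000 / 9.8 = 4.22 mm
PW = 3.71 + 3.63 + 4.22 = 11.56 ≈ 11.6 mm.
Precipitation = ε × PW = 0.55 × 11.6 = 6.4 mm.

PW ≈ 11.6 mm; precipitation ≈ 6.4 mm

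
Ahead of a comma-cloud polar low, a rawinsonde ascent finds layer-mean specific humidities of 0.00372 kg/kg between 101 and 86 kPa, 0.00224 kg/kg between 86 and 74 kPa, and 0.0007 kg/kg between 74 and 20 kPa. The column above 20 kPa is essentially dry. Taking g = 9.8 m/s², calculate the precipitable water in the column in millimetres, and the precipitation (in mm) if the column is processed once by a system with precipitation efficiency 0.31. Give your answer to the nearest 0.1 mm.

PW ≈ 12.3 mm; precipitation ≈ 3.8 mm

Precipitable water is the column-integrated vapour mass per unit area: PW = (1/g) Σ q̄ Δp, with q in kg/kg and Δp in Pa (1 kg/m² of water = 1 mm).
Layer 101–86 kPa: Δp = 150 hPa = 15000 Pa, q̄ = 0.00372 kg/kg → 0.00372 × 15000 / 9.8 = 5.69 mm
Layer 86–74 kPa: Δp = 120 hPa = 12000 Pa, q̄ = 0.00224 kg/kg → 0.00224 × 12000 / 9.8 = 2.74 mm
Layer 74–20 kPa: Δp = 540 hPa = 54000 Pa, q̄ = 0.0007 kg/kg → 0.0007 × 54000 / 9.8 = 3.86 mm
PW = 5.69 + 2.74 + 3.86 = 12.29 ≈ 12.3 mm.
Precipitation = ε × PW = 0.31 × 12.3 = 3.8 mm.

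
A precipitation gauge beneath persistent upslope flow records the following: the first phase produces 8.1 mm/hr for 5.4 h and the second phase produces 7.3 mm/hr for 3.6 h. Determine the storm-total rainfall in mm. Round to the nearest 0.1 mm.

total ≈ 70.0 mm

Total = Σ Rᵢ Δtᵢ = 8.1 × 5.4 + 7.3 × 3.6
      = 43.74 + 26.28 = 70.0 mm.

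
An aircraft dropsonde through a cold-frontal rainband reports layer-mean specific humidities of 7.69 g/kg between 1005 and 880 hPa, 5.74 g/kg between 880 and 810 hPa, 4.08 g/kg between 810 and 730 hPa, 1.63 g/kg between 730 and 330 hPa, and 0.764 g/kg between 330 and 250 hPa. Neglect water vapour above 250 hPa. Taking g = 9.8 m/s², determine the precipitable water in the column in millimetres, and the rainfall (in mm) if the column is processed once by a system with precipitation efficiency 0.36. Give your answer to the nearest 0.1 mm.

Precipitable water is the column-integrated vapour mass per unit area: PW = (1/g) Σ q̄ Δp, with q in kg/kg and Δp in Pa (1 kg/m² of water = 1 mm).
Layer 1005–880 hPa: Δp = 125 hPa = 12500 Pa, q̄ = 0.00769 kg/kg → 0.00769 × 12500 / 9.8 = 9.81 mm
Layer 880–810 hPa: Δp = 70 hPa = 7000 Pa, q̄ = 0.00574 kg/kg → 0.00574 × 7000 / 9.8 = 4.10 mm
Layer 810–730 hPa: Δp = 80 hPa = 8000 Pa, q̄ = 0.00408 kg/kg → 0.00408 × 8000 / 9.8 = 3.33 mm
Layer 730–330 hPa: Δp = 400 hPa = 40000 Pa, q̄ = 0.00163 kg/kg → 0.00163 × 40000 / 9.8 = 6.65 mm
Layer 330–250 hPa: Δp = 80 hPa = 8000 Pa, q̄ = 0.000764 kg/kg → 0.000764 × 8000 / 9.8 = 0.62 mm
PW = 9.81 + 4.10 + 3.33 + 6.65 + 0.62 = 24.51 ≈ 24.5 mm.
Rainfall = ε × PW = 0.36 × 24.5 = 8.8 mm.

PW ≈ 24.5 mm; rainfall ≈ 8.8 mm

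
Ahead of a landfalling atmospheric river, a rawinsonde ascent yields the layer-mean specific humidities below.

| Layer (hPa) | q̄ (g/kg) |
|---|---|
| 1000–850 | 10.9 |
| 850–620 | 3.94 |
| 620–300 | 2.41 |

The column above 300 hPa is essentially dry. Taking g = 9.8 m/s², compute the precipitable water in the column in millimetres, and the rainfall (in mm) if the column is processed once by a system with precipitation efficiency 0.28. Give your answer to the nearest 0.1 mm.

Precipitable water is the column-integrated vapour mass per unit area: PW = (1/g) Σ q̄ Δp, with q in kg/kg and Δp in Pa (1 kg/m² of water = 1 mm).
Layer 1000–850 hPa: Δp = 150 hPa = 15000 Pa, q̄ = 0.0109 kg/kg → 0.0109 × 15000 / 9.8 = 16.68 mm
Layer 850–620 hPa: Δp = 230 hPa = 23000 Pa, q̄ = 0.00394 kg/kg → 0.00394 × 23000 / 9.8 = 9.25 mm
Layer 620–300 hPa: Δp = 320 hPa = 32000 Pa, q̄ = 0.00241 kg/kg → 0.00241 × 32000 / 9.8 = 7.87 mm
PW = 16.68 + 9.25 + 7.87 = 33.80 ≈ 33.8 mm.
Rainfall = ε × PW = 0.28 × 33.8 = 9.5 mm.

PW ≈ 33.8 mm; rainfall ≈ 9.5 mm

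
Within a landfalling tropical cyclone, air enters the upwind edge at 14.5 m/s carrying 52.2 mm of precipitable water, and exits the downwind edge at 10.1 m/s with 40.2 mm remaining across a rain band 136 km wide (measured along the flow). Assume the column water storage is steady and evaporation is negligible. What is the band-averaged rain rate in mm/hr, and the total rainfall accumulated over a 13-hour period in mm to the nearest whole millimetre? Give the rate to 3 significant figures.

R ≈ 9.29 mm/hr; total ≈ 121 mm

Column moisture flux per unit crosswind length is F = V × PW.
Inflow: F_in = 14.5 × 52.2 = 756.9 mm·m/s
Outflow: F_out = 10.1 × 40.2 = 406.02 mm·m/s
Steady-state rate R = (F_in − F_out)/L = (756.9 − 406.02) / 136000 m = 2.580e-03 mm/s.
R = 2.580e-03 × 3600 = 9.29 mm/hr.
Over 13 h: total = 9.29 × 13 = 120.77 ≈ 121 mm.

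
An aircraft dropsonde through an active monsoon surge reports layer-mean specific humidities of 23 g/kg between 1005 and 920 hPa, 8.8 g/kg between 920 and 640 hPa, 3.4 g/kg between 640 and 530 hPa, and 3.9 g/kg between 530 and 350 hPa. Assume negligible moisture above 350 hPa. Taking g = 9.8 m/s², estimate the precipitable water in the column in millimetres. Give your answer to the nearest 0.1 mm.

PW ≈ 56.1 mm

Precipitable water is the column-integrated vapour mass per unit area: PW = (1/g) Σ q̄ Δp, with q in kg/kg and Δp in Pa (1 kg/m² of water = 1 mm).
Layer 1005–920 hPa: Δp = 85 hPa = 8500 Pa, q̄ = 0.023 kg/kg → 0.023 × 8500 / 9.8 = 19.95 mm
Layer 920–640 hPa: Δp = 280 hPa = 28000 Pa, q̄ = 0.0088 kg/kg → 0.0088 × 28000 / 9.8 = 25.14 mm
Layer 640–530 hPa: Δp = 110 hPa = 11000 Pa, q̄ = 0.0034 kg/kg → 0.0034 × 11000 / 9.8 = 3.82 mm
Layer 530–350 hPa: Δp = 180 hPa = 18000 Pa, q̄ = 0.0039 kg/kg → 0.0039 × 18000 / 9.8 = 7.16 mm
PW = 19.95 + 25.14 + 3.82 + 7.16 = 56.07 ≈ 56.1 mm.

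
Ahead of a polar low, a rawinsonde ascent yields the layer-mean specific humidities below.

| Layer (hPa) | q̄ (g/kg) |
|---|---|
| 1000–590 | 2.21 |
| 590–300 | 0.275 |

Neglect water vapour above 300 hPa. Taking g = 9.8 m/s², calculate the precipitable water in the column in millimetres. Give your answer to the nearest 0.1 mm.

Precipitable water is the column-integrated vapour mass per unit area: PW = (1/g) Σ q̄ Δp, with q in kg/kg and Δp in Pa (1 kg/m² of water = 1 mm).
Layer 1000–590 hPa: Δp = 410 hPa = 41000 Pa, q̄ = 0.00221 kg/kg → 0.00221 × 41000 / 9.8 = 9.25 mm
Layer 590–300 hPa: Δp = 290 hPa = 29000 Pa, q̄ = 0.000275 kg/kg → 0.000275 × 29000 / 9.8 = 0.81 mm
PW = 9.25 + 0.81 = 10.06 ≈ 10.1 mm.

PW ≈ 10.1 mm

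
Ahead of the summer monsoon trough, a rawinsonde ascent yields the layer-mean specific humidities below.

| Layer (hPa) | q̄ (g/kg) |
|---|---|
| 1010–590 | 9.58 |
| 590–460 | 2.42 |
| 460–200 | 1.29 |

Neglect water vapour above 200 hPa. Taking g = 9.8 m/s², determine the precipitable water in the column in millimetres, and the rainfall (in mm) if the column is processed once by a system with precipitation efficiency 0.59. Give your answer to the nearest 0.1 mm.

PW ≈ 47.7 mm; rainfall ≈ 28.1 mm

Precipitable water is the column-integrated vapour mass per unit area: PW = (1/g) Σ q̄ Δp, with q in kg/kg and Δp in Pa (1 kg/m² of water = 1 mm).
Layer 1010–590 hPa: Δp = 420 hPa = 42000 Pa, q̄ = 0.00958 kg/kg → 0.00958 × 42000 / 9.8 = 41.06 mm
Layer 590–460 hPa: Δp = 130 hPa = 13000 Pa, q̄ = 0.00242 kg/kg → 0.00242 × 13000 / 9.8 = 3.21 mm
Layer 460–200 hPa: Δp = 260 hPa = 26000 Pa, q̄ = 0.00129 kg/kg → 0.00129 × 26000 / 9.8 = 3.42 mm
PW = 41.06 + 3.21 + 3.42 = 47.69 ≈ 47.7 mm.
Rainfall = ε × PW = 0.59 × 47.7 = 28.1 mm.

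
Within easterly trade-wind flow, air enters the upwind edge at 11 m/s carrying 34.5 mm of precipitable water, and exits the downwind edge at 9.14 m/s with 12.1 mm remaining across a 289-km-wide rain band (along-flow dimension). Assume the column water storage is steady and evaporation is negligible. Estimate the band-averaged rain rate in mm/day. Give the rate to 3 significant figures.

R ≈ 80.4 mm/day

Column moisture flux per unit crosswind length is F = V × PW.
Inflow: F_in = 11 × 34.5 = 379.5 mm·m/s
Outflow: F_out = 9.14 × 12.1 = 110.594 mm·m/s
Steady-state rate R = (F_in − F_out)/L = (379.5 − 110.594) / 289000 m = 9.305e-04 mm/s.
R = 9.305e-04 × 3600 × 24 = 80.4 mm/day.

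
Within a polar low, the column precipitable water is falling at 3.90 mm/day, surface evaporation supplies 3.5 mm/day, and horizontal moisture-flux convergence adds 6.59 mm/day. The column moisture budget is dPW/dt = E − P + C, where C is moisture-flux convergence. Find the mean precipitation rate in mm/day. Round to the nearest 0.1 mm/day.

dPW/dt = -3.90 mm/day.
P = E + C − dPW/dt = 3.5 + (6.59) − (-3.90) = 14.0 mm/day.

P ≈ 14.0 mm/day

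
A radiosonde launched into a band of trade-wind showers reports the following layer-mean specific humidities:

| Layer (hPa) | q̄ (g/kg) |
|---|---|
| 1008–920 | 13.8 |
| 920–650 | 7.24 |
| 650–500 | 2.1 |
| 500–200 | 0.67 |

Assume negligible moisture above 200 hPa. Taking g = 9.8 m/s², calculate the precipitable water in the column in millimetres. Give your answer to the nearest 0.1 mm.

PW ≈ 37.6 mm

Precipitable water is the column-integrated vapour mass per unit area: PW = (1/g) Σ q̄ Δp, with q in kg/kg and Δp in Pa (1 kg/m² of water = 1 mm).
Layer 1008–920 hPa: Δp = 88 hPa = 8800 Pa, q̄ = 0.0138 kg/kg → 0.0138 × 8800 / 9.8 = 12.39 mm
Layer 920–650 hPa: Δp = 270 hPa = 27000 Pa, q̄ = 0.00724 kg/kg → 0.00724 × 27000 / 9.8 = 19.95 mm
Layer 650–500 hPa: Δp = 150 hPa = 15000 Pa, q̄ = 0.0021 kg/kg → 0.0021 × 15000 / 9.8 = 3.21 mm
Layer 500–200 hPa: Δp = 300 hPa = 30000 Pa, q̄ = 0.00067 kg/kg → 0.00067 × 30000 / 9.8 = 2.05 mm
PW = 12.39 + 19.95 + 3.21 + 2.05 = 37.60 ≈ 37.6 mm.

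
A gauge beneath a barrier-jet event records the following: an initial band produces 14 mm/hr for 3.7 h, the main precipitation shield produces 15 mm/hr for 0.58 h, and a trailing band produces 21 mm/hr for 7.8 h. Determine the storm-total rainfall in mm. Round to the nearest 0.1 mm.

total ≈ 224.3 mm

Total = Σ Rᵢ Δtᵢ = 14 × 3.7 + 15 × 0.58 + 21 × 7.8
      = 51.8 + 8.7 + 163.8 = 224.3 mm.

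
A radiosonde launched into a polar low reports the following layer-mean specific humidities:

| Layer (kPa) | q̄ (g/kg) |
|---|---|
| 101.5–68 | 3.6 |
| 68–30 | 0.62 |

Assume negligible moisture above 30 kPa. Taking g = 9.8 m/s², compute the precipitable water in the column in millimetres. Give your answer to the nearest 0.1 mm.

Precipitable water is the column-integrated vapour mass per unit area: PW = (1/g) Σ q̄ Δp, with q in kg/kg and Δp in Pa (1 kg/m² of water = 1 mm).
Layer 101.5–68 kPa: Δp = 335 hPa = 33500 Pa, q̄ = 0.0036 kg/kg → 0.0036 × 33500 / 9.8 = 12.31 mm
Layer 68–30 kPa: Δp = 380 hPa = 38000 Pa, q̄ = 0.00062 kg/kg → 0.00062 × 38000 / 9.8 = 2.40 mm
PW = 12.31 + 2.40 = 14.71 ≈ 14.7 mm.

PW ≈ 14.7 mm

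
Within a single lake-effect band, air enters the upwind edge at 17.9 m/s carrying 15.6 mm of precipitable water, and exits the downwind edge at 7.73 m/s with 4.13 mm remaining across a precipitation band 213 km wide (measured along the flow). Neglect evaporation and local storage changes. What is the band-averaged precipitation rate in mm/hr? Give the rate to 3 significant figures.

Column moisture flux per unit crosswind length is F = V × PW.
Inflow: F_in = 17.9 × 15.6 = 279.24 mm·m/s
Outflow: F_out = 7.73 × 4.13 = 31.9249 mm·m/s
Steady-state rate R = (F_in − F_out)/L = (279.24 − 31.9249) / 213000 m = 1.161e-03 mm/s.
R = 1.161e-03 × 3600 = 4.18 mm/hr.

R ≈ 4.18 mm/hr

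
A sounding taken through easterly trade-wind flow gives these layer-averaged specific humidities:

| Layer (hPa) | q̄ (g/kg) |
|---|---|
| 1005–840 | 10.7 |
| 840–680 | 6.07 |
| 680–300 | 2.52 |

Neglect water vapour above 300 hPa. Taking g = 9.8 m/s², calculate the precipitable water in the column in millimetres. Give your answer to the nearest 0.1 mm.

PW ≈ 37.7 mm

Precipitable water is the column-integrated vapour mass per unit area: PW = (1/g) Σ q̄ Δp, with q in kg/kg and Δp in Pa (1 kg/m² of water = 1 mm).
Layer 1005–840 hPa: Δp = 165 hPa = 16500 Pa, q̄ = 0.0107 kg/kg → 0.0107 × 16500 / 9.8 = 18.02 mm
Layer 840–680 hPa: Δp = 160 hPa = 16000 Pa, q̄ = 0.00607 kg/kg → 0.00607 × 16000 / 9.8 = 9.91 mm
Layer 680–300 hPa: Δp = 380 hPa = 38000 Pa, q̄ = 0.00252 kg/kg → 0.00252 × 38000 / 9.8 = 9.77 mm
PW = 18.02 + 9.91 + 9.77 = 37.70 ≈ 37.7 mm.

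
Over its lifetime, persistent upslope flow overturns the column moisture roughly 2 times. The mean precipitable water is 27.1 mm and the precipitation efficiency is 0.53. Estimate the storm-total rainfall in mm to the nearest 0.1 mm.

Each cycle deposits ε × PW = 0.53 × 27.1 = 14.363 mm.
Over 2 cycles: 2 × 14.363 = 28.7 mm.

rainfall ≈ 28.7 mm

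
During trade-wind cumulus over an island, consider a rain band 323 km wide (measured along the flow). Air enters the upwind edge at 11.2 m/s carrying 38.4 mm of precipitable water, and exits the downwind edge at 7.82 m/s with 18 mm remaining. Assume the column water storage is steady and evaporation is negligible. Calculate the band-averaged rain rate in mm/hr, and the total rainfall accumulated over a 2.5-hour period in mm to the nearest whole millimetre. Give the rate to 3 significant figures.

Column moisture flux per unit crosswind length is F = V × PW.
Inflow: F_in = 11.2 × 38.4 = 430.08 mm·m/s
Outflow: F_out = 7.82 × 18 = 140.76 mm·m/s
Steady-state rate R = (F_in − F_out)/L = (430.08 − 140.76) / 323000 m = 8.957e-04 mm/s.
R = 8.957e-04 × 3600 = 3.22 mm/hr.
Over 2.5 h: total = 3.22 × 2.5 = 8.05 ≈ 8 mm.

R ≈ 3.22 mm/hr; total ≈ 8 mm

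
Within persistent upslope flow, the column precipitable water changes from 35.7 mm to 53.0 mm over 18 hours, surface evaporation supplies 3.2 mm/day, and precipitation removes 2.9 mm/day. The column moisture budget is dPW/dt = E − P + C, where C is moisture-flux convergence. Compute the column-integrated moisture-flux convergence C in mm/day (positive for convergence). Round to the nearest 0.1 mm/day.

dPW/dt = (53.0 − 35.7) mm / (18/24 day) = +23.067 mm/day.
C = dPW/dt − E + P = (+23.067) − 3.2 + 2.9 = 22.8 mm/day.

C ≈ 22.8 mm/day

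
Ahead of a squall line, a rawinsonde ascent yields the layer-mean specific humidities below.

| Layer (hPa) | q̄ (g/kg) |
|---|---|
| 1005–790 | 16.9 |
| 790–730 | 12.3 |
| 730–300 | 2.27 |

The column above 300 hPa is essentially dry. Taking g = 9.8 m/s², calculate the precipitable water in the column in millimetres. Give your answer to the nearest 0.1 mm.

Precipitable water is the column-integrated vapour mass per unit area: PW = (1/g) Σ q̄ Δp, with q in kg/kg and Δp in Pa (1 kg/m² of water = 1 mm).
Layer 1005–790 hPa: Δp = 215 hPa = 21500 Pa, q̄ = 0.0169 kg/kg → 0.0169 × 21500 / 9.8 = 37.08 mm
Layer 790–730 hPa: Δp = 60 hPa = 6000 Pa, q̄ = 0.0123 kg/kg → 0.0123 × 6000 / 9.8 = 7.53 mm
Layer 730–300 hPa: Δp = 430 hPa = 43000 Pa, q̄ = 0.00227 kg/kg → 0.00227 × 43000 / 9.8 = 9.96 mm
PW = 37.08 + 7.53 + 9.96 = 54.57 ≈ 54.6 mm.

PW ≈ 54.6 mm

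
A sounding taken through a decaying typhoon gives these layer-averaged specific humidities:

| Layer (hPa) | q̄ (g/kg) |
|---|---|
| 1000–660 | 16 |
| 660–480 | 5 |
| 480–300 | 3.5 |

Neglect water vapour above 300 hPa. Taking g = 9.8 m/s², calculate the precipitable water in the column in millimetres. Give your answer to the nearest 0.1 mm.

Precipitable water is the column-integrated vapour mass per unit area: PW = (1/g) Σ q̄ Δp, with q in kg/kg and Δp in Pa (1 kg/m² of water = 1 mm).
Layer 1000–660 hPa: Δp = 340 hPa = 34000 Pa, q̄ = 0.016 kg/kg → 0.016 × 34000 / 9.8 = 55.51 mm
Layer 660–480 hPa: Δp = 180 hPa = 18000 Pa, q̄ = 0.005 kg/kg → 0.005 × 18000 / 9.8 = 9.18 mm
Layer 480–300 hPa: Δp = 180 hPa = 18000 Pa, q̄ = 0.0035 kg/kg → 0.0035 × 18000 / 9.8 = 6.43 mm
PW = 55.51 + 9.18 + 6.43 = 71.12 ≈ 71.1 mm.

PW ≈ 71.1 mm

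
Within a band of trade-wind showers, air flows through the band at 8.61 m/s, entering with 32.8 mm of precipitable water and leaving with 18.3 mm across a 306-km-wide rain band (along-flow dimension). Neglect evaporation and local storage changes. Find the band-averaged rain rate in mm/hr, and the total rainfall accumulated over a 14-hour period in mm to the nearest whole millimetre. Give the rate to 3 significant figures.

Column moisture flux per unit crosswind length is F = V × PW.
Inflow: F_in = 8.61 × 32.8 = 282.408 mm·m/s
Outflow: F_out = 8.61 × 18.3 = 157.563 mm·m/s
Steady-state rate R = (F_in − F_out)/L = (282.408 − 157.563) / 306000 m = 4.080e-04 mm/s.
R = 4.080e-04 × 3600 = 1.47 mm/hr.
Over 14 h: total = 1.47 × 14 = 20.58 ≈ 21 mm.

R ≈ 1.47 mm/hr; total ≈ 21 mm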